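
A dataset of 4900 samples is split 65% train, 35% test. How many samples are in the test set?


Train samples = 4900 * 65% = 3185
Test samples = 4900 - 3185
= 1715

1715


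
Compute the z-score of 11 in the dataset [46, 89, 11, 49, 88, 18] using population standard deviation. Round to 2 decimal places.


Mean = (46 + 89 + 11 + 49 + 88 + 18) / 6 = 50.1667
Variance = sum((x_i - mean)^2) / n = 921.1389
Std = sqrt(921.1389) = 30.3503
Z = (x - mean) / std
= (11 - 50.1667) / 30.3503
= -39.1667 / 30.3503
= -1.29

-1.29


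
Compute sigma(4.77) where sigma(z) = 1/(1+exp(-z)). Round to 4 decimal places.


sigmoid(z) = 1 / (1 + exp(-z))
exp(-(4.77)) = exp(-4.77) = 0.0085
1 + 0.0085 = 1.0085
1 / 1.0085 = 0.9916

0.9916


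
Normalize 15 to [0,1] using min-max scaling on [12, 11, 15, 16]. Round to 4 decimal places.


Min = 11, Max = 16
Range = 16 - 11 = 5
Scaled = (x - min) / (max - min)
= (15 - 11) / 5
= 4 / 5
= 0.8000

0.8000


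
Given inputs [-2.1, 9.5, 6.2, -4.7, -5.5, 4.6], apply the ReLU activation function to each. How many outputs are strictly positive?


ReLU(x) = max(0, x) for each element:
ReLU(-2.1) = 0
ReLU(9.5) = 9.5
ReLU(6.2) = 6.2
ReLU(-4.7) = 0
ReLU(-5.5) = 0
ReLU(4.6) = 4.6
Active neurons (>0): 3

3


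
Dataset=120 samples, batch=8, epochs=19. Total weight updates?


Iterations per epoch = 120 / 8 = 15
Total updates = iterations_per_epoch * epochs
= 15 * 19
= 285

285


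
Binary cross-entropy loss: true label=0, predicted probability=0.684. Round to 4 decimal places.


For y=0: Loss = -log(1-p)
= -log(1 - 0.684)
= -log(0.316)
= -(-1.152)
= 1.1520

1.1520


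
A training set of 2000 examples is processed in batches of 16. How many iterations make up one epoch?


Iterations per epoch = dataset_size / batch_size
= 2000 / 16
= 125

125


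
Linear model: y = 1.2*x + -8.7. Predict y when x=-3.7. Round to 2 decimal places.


y = 1.2 * -3.7 + (-8.7)
= -4.44 + (-8.7)
= -13.14

-13.14


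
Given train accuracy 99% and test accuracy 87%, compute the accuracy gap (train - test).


Gap = train_accuracy - test_accuracy
= 99 - 87
= 12%
This gap suggests the model is overfitting.

12


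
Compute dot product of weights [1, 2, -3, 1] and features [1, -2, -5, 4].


Element-wise products:
1 * 1 = 1
2 * -2 = -4
-3 * -5 = 15
1 * 4 = 4
Sum = 1 + -4 + 15 + 4
= 16

16


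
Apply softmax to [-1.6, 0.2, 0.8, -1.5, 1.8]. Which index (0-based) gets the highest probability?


Softmax is a monotonic transformation, so it preserves the argmax.
We need to find the index of the maximum logit.
Index 0: -1.6
Index 1: 0.2
Index 2: 0.8
Index 3: -1.5
Index 4: 1.8
Maximum logit = 1.8 at index 4

4


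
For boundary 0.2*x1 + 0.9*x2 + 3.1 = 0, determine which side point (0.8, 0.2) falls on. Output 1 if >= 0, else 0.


Compute 0.2 * 0.8 + 0.9 * 0.2 + 3.1
= 0.16 + 0.18 + 3.1
= 3.44
Since 3.44 >= 0, the point is on the positive side.

1


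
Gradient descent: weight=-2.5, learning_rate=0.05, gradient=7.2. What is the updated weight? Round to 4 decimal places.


w_new = w_old - lr * gradient
= -2.5 - 0.05 * 7.2
= -2.5 - (0.36)
= -2.8600

-2.8600


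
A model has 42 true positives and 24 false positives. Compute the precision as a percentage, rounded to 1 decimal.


Precision = TP / (TP + FP) * 100
= 42 / (42 + 24)
= 42 / 66
= 0.6364
= 63.6%

63.6


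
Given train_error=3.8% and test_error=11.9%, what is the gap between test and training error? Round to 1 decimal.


Generalization gap = test_error - train_error
= 11.9 - 3.8
= 8.1%
A moderate gap.

8.1


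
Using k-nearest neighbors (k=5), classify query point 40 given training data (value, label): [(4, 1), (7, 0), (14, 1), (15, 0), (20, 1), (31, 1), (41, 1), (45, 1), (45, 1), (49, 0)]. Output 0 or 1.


Distances from query 40:
Point 41 (class 1): distance = 1
Point 45 (class 1): distance = 5
Point 45 (class 1): distance = 5
Point 49 (class 0): distance = 9
Point 31 (class 1): distance = 9
K=5 nearest neighbors: classes = [1, 1, 1, 0, 1]
Votes for class 1: 4 / 5
Majority vote => class 1

1


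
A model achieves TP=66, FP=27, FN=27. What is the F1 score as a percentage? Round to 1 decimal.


Precision = TP / (TP + FP) = 66 / 93 = 0.7097
Recall = TP / (TP + FN) = 66 / 93 = 0.7097
F1 = 2 * P * R / (P + R)
= 2 * 0.7097 * 0.7097 / (0.7097 + 0.7097)
= 1.0073 / 1.4194
= 0.7097
As percentage: 71.0%

71.0


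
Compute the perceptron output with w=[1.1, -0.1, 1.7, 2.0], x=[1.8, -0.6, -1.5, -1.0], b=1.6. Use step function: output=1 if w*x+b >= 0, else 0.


z = w . x + b
= 1.1*1.8 + -0.1*-0.6 + 1.7*-1.5 + 2.0*-1.0 + 1.6
= 1.98 + 0.06 + -2.55 + -2.0 + 1.6
= -2.51 + 1.6
= -0.91
Since z = -0.91 < 0, output = 0

0


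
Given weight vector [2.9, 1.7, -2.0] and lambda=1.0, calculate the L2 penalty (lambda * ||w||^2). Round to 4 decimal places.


Squaring each weight:
2.9^2 = 8.41
1.7^2 = 2.89
(-2.0)^2 = 4.0
Sum of squares = 15.3
Penalty = 1.0 * 15.3 = 15.3000

15.3000


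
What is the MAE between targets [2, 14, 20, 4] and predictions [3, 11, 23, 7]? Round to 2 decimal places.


Absolute errors: [1, 3, 3, 3]
Sum of absolute errors = 10
MAE = 10 / 4 = 2.50

2.50


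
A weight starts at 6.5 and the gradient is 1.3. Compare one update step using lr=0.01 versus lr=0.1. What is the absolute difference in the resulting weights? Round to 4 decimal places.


With lr=0.01: w_new = 6.5 - 0.01 * 1.3 = 6.487
With lr=0.1: w_new = 6.5 - 0.1 * 1.3 = 6.37
Absolute difference = |6.487 - 6.37|
= 0.1170

0.1170


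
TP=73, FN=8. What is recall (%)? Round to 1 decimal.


Recall = TP / (TP + FN) * 100
= 73 / (73 + 8)
= 73 / 81
= 0.9012
= 90.1%

90.1


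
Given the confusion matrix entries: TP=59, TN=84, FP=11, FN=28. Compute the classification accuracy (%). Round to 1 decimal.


Accuracy = (TP + TN) / (TP + TN + FP + FN) * 100
= (59 + 84) / (59 + 84 + 11 + 28)
= 143 / 182
= 0.7857
= 78.6%

78.6


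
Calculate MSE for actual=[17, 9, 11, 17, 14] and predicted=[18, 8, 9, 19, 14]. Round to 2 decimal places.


Differences: [-1, 1, 2, -2, 0]
Squared errors: [1, 1, 4, 4, 0]
Sum of squared errors = 10
MSE = 10 / 5 = 2.00

2.00


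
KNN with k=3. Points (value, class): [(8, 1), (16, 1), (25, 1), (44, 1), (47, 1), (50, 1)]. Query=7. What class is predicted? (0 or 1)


Distances from query 7:
Point 8 (class 1): distance = 1
Point 16 (class 1): distance = 9
Point 25 (class 1): distance = 18
K=3 nearest neighbors: classes = [1, 1, 1]
Votes for class 1: 3 / 3
Majority vote => class 1

1


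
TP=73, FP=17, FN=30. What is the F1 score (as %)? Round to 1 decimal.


Precision = TP / (TP + FP) = 73 / 90 = 0.8111
Recall = TP / (TP + FN) = 73 / 103 = 0.7087
F1 = 2 * P * R / (P + R)
= 2 * 0.8111 * 0.7087 / (0.8111 + 0.7087)
= 1.1497 / 1.5198
= 0.7565
As percentage: 75.6%

75.6


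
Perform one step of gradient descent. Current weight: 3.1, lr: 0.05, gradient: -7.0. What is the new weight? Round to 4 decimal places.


w_new = w_old - lr * gradient
= 3.1 - 0.05 * -7.0
= 3.1 - (-0.35)
= 3.4500

3.4500


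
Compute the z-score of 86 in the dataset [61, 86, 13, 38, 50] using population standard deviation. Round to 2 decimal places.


Mean = (61 + 86 + 13 + 38 + 50) / 5 = 49.6
Variance = sum((x_i - mean)^2) / n = 585.84
Std = sqrt(585.84) = 24.2041
Z = (x - mean) / std
= (86 - 49.6) / 24.2041
= 36.4 / 24.2041
= 1.50

1.50


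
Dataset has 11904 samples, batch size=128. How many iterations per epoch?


Iterations per epoch = dataset_size / batch_size
= 11904 / 128
= 93

93


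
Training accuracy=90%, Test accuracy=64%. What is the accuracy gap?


Gap = train_accuracy - test_accuracy
= 90 - 64
= 26%
This large gap strongly indicates overfitting.

26


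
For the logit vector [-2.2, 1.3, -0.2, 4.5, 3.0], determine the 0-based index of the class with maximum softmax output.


Softmax is a monotonic transformation, so it preserves the argmax.
We need to find the index of the maximum logit.
Index 0: -2.2
Index 1: 1.3
Index 2: -0.2
Index 3: 4.5
Index 4: 3.0
Maximum logit = 4.5 at index 3

3


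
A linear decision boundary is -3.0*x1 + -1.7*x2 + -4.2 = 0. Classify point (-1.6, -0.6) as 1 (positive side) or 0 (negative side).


Compute -3.0 * -1.6 + -1.7 * -0.6 + -4.2
= 4.8 + 1.02 + -4.2
= 1.62
Since 1.62 >= 0, the point is on the positive side.

1


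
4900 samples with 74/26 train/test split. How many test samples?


Train samples = 4900 * 74% = 3626
Test samples = 4900 - 3626
= 1274

1274


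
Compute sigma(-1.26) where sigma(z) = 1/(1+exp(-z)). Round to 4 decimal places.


sigmoid(z) = 1 / (1 + exp(-z))
exp(-(-1.26)) = exp(1.26) = 3.5254
1 + 3.5254 = 4.5254
1 / 4.5254 = 0.2210

0.2210


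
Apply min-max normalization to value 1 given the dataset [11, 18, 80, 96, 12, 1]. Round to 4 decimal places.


Min = 1, Max = 96
Range = 96 - 1 = 95
Scaled = (x - min) / (max - min)
= (1 - 1) / 95
= 0 / 95
= 0.0000

0.0000


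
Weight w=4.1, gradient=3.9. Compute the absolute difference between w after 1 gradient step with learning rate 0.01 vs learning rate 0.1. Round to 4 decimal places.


With lr=0.01: w_new = 4.1 - 0.01 * 3.9 = 4.061
With lr=0.1: w_new = 4.1 - 0.1 * 3.9 = 3.71
Absolute difference = |4.061 - 3.71|
= 0.3510

0.3510


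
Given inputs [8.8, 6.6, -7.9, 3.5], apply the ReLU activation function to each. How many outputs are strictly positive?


ReLU(x) = max(0, x) for each element:
ReLU(8.8) = 8.8
ReLU(6.6) = 6.6
ReLU(-7.9) = 0
ReLU(3.5) = 3.5
Active neurons (>0): 3

3


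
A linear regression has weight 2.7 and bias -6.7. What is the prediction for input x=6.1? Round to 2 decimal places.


y = 2.7 * 6.1 + (-6.7)
= 16.47 + (-6.7)
= 9.77

9.77


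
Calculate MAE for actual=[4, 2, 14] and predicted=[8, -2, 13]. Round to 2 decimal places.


Absolute errors: [4, 4, 1]
Sum of absolute errors = 9
MAE = 9 / 3 = 3.00

3.00


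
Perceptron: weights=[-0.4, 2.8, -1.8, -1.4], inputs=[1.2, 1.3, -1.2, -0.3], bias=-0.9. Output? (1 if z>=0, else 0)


z = w . x + b
= -0.4*1.2 + 2.8*1.3 + -1.8*-1.2 + -1.4*-0.3 + -0.9
= -0.48 + 3.64 + 2.16 + 0.42 + -0.9
= 5.74 + -0.9
= 4.84
Since z = 4.84 >= 0, output = 1

1


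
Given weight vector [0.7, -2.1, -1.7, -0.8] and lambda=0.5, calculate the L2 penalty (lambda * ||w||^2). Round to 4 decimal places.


Squaring each weight:
0.7^2 = 0.49
(-2.1)^2 = 4.41
(-1.7)^2 = 2.89
(-0.8)^2 = 0.64
Sum of squares = 8.43
Penalty = 0.5 * 8.43 = 4.2150

4.2150


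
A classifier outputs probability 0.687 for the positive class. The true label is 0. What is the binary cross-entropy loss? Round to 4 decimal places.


For y=0: Loss = -log(1-p)
= -log(1 - 0.687)
= -log(0.313)
= -(-1.1616)
= 1.1616

1.1616


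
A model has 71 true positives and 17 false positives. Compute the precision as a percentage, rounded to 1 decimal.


Precision = TP / (TP + FP) * 100
= 71 / (71 + 17)
= 71 / 88
= 0.8068
= 80.7%

80.7


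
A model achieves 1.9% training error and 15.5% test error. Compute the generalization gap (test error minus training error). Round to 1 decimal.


Generalization gap = test_error - train_error
= 15.5 - 1.9
= 13.6%
A large gap suggests overfitting.

13.6


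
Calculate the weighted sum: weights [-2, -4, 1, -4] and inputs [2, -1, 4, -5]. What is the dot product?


Element-wise products:
-2 * 2 = -4
-4 * -1 = 4
1 * 4 = 4
-4 * -5 = 20
Sum = -4 + 4 + 4 + 20
= 24

24


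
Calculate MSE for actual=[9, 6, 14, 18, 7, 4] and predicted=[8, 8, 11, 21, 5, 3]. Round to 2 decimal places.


Differences: [1, -2, 3, -3, 2, 1]
Squared errors: [1, 4, 9, 9, 4, 1]
Sum of squared errors = 28
MSE = 28 / 6 = 4.67

4.67


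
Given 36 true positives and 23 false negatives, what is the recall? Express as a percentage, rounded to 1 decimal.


Recall = TP / (TP + FN) * 100
= 36 / (36 + 23)
= 36 / 59
= 0.6102
= 61.0%

61.0


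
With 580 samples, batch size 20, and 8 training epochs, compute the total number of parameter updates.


Iterations per epoch = 580 / 20 = 29
Total updates = iterations_per_epoch * epochs
= 29 * 8
= 232

232


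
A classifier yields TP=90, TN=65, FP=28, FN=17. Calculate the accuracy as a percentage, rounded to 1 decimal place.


Accuracy = (TP + TN) / (TP + TN + FP + FN) * 100
= (90 + 65) / (90 + 65 + 28 + 17)
= 155 / 200
= 0.775
= 77.5%

77.5


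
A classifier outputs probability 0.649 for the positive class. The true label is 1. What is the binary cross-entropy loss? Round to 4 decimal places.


For y=1: Loss = -log(p)
= -log(0.649)
= -(-0.4323)
= 0.4323

0.4323


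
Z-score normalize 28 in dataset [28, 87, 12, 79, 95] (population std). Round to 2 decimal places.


Mean = (28 + 87 + 12 + 79 + 95) / 5 = 60.2
Variance = sum((x_i - mean)^2) / n = 1128.56
Std = sqrt(1128.56) = 33.594
Z = (x - mean) / std
= (28 - 60.2) / 33.594
= -32.2 / 33.594
= -0.96

-0.96


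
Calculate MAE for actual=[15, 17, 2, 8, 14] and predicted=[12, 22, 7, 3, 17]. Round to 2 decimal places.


Absolute errors: [3, 5, 5, 5, 3]
Sum of absolute errors = 21
MAE = 21 / 5 = 4.20

4.20


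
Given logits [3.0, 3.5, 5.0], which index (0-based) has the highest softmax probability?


Softmax is a monotonic transformation, so it preserves the argmax.
We need to find the index of the maximum logit.
Index 0: 3.0
Index 1: 3.5
Index 2: 5.0
Maximum logit = 5.0 at index 2

2


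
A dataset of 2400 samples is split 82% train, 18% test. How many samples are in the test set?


Train samples = 2400 * 82% = 1968
Test samples = 2400 - 1968
= 432

432


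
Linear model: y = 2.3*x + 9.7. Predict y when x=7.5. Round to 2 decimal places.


y = 2.3 * 7.5 + (9.7)
= 17.25 + (9.7)
= 26.95

26.95


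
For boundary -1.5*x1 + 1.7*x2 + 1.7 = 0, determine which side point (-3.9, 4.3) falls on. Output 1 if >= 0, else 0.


Compute -1.5 * -3.9 + 1.7 * 4.3 + 1.7
= 5.85 + 7.31 + 1.7
= 14.86
Since 14.86 >= 0, the point is on the positive side.

1


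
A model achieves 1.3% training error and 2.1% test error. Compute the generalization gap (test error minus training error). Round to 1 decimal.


Generalization gap = test_error - train_error
= 2.1 - 1.3
= 0.8%
A small gap suggests good generalization.

0.8


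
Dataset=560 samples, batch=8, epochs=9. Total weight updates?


Iterations per epoch = 560 / 8 = 70
Total updates = iterations_per_epoch * epochs
= 70 * 9
= 630

630


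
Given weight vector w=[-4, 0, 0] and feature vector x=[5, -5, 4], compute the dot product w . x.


Element-wise products:
-4 * 5 = -20
0 * -5 = 0
0 * 4 = 0
Sum = -20 + 0 + 0
= -20

-20


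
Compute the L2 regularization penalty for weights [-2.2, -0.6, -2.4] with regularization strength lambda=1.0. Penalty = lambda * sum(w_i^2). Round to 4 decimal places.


Squaring each weight:
(-2.2)^2 = 4.84
(-0.6)^2 = 0.36
(-2.4)^2 = 5.76
Sum of squares = 10.96
Penalty = 1.0 * 10.96 = 10.9600

10.9600


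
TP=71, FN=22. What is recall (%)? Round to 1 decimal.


Recall = TP / (TP + FN) * 100
= 71 / (71 + 22)
= 71 / 93
= 0.7634
= 76.3%

76.3


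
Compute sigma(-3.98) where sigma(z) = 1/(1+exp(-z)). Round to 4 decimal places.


sigmoid(z) = 1 / (1 + exp(-z))
exp(-(-3.98)) = exp(3.98) = 53.517
1 + 53.517 = 54.517
1 / 54.517 = 0.0183

0.0183


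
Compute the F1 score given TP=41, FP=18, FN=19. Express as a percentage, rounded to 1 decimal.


Precision = TP / (TP + FP) = 41 / 59 = 0.6949
Recall = TP / (TP + FN) = 41 / 60 = 0.6833
F1 = 2 * P * R / (P + R)
= 2 * 0.6949 * 0.6833 / (0.6949 + 0.6833)
= 0.9497 / 1.3782
= 0.6891
As percentage: 68.9%

68.9


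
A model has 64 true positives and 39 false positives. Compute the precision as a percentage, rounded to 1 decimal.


Precision = TP / (TP + FP) * 100
= 64 / (64 + 39)
= 64 / 103
= 0.6214
= 62.1%

62.1


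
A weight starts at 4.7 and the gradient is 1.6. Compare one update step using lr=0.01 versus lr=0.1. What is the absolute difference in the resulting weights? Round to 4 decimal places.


With lr=0.01: w_new = 4.7 - 0.01 * 1.6 = 4.684
With lr=0.1: w_new = 4.7 - 0.1 * 1.6 = 4.54
Absolute difference = |4.684 - 4.54|
= 0.1440

0.1440


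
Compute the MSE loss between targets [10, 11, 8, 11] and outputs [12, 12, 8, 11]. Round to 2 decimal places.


Differences: [-2, -1, 0, 0]
Squared errors: [4, 1, 0, 0]
Sum of squared errors = 5
MSE = 5 / 4 = 1.25

1.25


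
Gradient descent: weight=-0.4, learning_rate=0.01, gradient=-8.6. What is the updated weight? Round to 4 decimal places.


w_new = w_old - lr * gradient
= -0.4 - 0.01 * -8.6
= -0.4 - (-0.086)
= -0.3140

-0.3140


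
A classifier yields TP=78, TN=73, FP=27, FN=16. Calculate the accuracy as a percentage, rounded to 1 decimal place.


Accuracy = (TP + TN) / (TP + TN + FP + FN) * 100
= (78 + 73) / (78 + 73 + 27 + 16)
= 151 / 194
= 0.7784
= 77.8%

77.8


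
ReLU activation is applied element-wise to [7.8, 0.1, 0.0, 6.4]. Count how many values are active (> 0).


ReLU(x) = max(0, x) for each element:
ReLU(7.8) = 7.8
ReLU(0.1) = 0.1
ReLU(0.0) = 0
ReLU(6.4) = 6.4
Active neurons (>0): 3

3


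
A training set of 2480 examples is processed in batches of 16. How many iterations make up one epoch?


Iterations per epoch = dataset_size / batch_size
= 2480 / 16
= 155

155


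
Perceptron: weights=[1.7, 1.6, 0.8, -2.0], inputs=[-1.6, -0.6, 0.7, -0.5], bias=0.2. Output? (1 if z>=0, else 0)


z = w . x + b
= 1.7*-1.6 + 1.6*-0.6 + 0.8*0.7 + -2.0*-0.5 + 0.2
= -2.72 + -0.96 + 0.56 + 1.0 + 0.2
= -2.12 + 0.2
= -1.92
Since z = -1.92 < 0, output = 0

0


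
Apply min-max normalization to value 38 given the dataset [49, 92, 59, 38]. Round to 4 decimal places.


Min = 38, Max = 92
Range = 92 - 38 = 54
Scaled = (x - min) / (max - min)
= (38 - 38) / 54
= 0 / 54
= 0.0000

0.0000


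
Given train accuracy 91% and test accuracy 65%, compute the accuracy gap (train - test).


Gap = train_accuracy - test_accuracy
= 91 - 65
= 26%
This large gap strongly indicates overfitting.

26


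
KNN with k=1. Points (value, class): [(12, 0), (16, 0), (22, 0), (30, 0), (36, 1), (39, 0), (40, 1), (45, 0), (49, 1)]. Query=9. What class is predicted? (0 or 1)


Distances from query 9:
Point 12 (class 0): distance = 3
K=1 nearest neighbors: classes = [0]
Votes for class 1: 0 / 1
Majority vote => class 0

0


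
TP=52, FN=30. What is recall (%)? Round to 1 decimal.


Recall = TP / (TP + FN) * 100
= 52 / (52 + 30)
= 52 / 82
= 0.6341
= 63.4%

63.4


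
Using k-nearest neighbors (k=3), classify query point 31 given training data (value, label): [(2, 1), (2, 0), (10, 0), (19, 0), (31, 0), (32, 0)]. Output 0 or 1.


Distances from query 31:
Point 31 (class 0): distance = 0
Point 32 (class 0): distance = 1
Point 19 (class 0): distance = 12
K=3 nearest neighbors: classes = [0, 0, 0]
Votes for class 1: 0 / 3
Majority vote => class 0

0


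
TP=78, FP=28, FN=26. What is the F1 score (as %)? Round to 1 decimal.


Precision = TP / (TP + FP) = 78 / 106 = 0.7358
Recall = TP / (TP + FN) = 78 / 104 = 0.75
F1 = 2 * P * R / (P + R)
= 2 * 0.7358 * 0.75 / (0.7358 + 0.75)
= 1.1038 / 1.4858
= 0.7429
As percentage: 74.3%

74.3


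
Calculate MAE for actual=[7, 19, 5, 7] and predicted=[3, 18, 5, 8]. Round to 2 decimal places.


Absolute errors: [4, 1, 0, 1]
Sum of absolute errors = 6
MAE = 6 / 4 = 1.50

1.50


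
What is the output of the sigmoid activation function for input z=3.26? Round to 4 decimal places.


sigmoid(z) = 1 / (1 + exp(-z))
exp(-(3.26)) = exp(-3.26) = 0.0384
1 + 0.0384 = 1.0384
1 / 1.0384 = 0.9630

0.9630


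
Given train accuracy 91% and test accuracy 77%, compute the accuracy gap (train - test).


Gap = train_accuracy - test_accuracy
= 91 - 77
= 14%
This gap suggests the model is overfitting.

14


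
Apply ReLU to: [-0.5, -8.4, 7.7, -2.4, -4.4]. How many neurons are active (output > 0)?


ReLU(x) = max(0, x) for each element:
ReLU(-0.5) = 0
ReLU(-8.4) = 0
ReLU(7.7) = 7.7
ReLU(-2.4) = 0
ReLU(-4.4) = 0
Active neurons (>0): 1

1


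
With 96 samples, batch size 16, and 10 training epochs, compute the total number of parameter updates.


Iterations per epoch = 96 / 16 = 6
Total updates = iterations_per_epoch * epochs
= 6 * 10
= 60

60


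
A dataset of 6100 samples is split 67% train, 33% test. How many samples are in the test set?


Train samples = 6100 * 67% = 4087
Test samples = 6100 - 4087
= 2013

2013


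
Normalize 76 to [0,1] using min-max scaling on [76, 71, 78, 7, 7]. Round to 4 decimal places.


Min = 7, Max = 78
Range = 78 - 7 = 71
Scaled = (x - min) / (max - min)
= (76 - 7) / 71
= 69 / 71
= 0.9718

0.9718


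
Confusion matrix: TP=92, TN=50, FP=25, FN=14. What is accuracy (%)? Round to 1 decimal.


Accuracy = (TP + TN) / (TP + TN + FP + FN) * 100
= (92 + 50) / (92 + 50 + 25 + 14)
= 142 / 181
= 0.7845
= 78.5%

78.5


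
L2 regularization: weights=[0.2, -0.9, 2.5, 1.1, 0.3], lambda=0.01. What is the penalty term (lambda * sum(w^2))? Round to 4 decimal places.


Squaring each weight:
0.2^2 = 0.04
(-0.9)^2 = 0.81
2.5^2 = 6.25
1.1^2 = 1.21
0.3^2 = 0.09
Sum of squares = 8.4
Penalty = 0.01 * 8.4 = 0.0840

0.0840


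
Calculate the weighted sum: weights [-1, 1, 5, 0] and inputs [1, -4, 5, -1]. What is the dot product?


Element-wise products:
-1 * 1 = -1
1 * -4 = -4
5 * 5 = 25
0 * -1 = 0
Sum = -1 + -4 + 25 + 0
= 20

20


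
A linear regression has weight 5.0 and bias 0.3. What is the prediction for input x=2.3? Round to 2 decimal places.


y = 5.0 * 2.3 + (0.3)
= 11.5 + (0.3)
= 11.80

11.80


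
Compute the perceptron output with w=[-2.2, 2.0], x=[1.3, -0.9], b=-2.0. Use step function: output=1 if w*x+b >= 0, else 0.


z = w . x + b
= -2.2*1.3 + 2.0*-0.9 + -2.0
= -2.86 + -1.8 + -2.0
= -4.66 + -2.0
= -6.66
Since z = -6.66 < 0, output = 0

0


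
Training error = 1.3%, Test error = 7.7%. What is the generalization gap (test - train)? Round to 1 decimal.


Generalization gap = test_error - train_error
= 7.7 - 1.3
= 6.4%
A moderate gap.

6.4


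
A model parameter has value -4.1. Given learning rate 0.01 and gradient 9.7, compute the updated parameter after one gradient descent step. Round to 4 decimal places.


w_new = w_old - lr * gradient
= -4.1 - 0.01 * 9.7
= -4.1 - (0.097)
= -4.1970

-4.1970


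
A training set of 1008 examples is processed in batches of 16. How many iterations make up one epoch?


Iterations per epoch = dataset_size / batch_size
= 1008 / 16
= 63

63


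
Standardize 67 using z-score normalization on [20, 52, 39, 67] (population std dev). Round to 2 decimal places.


Mean = (20 + 52 + 39 + 67) / 4 = 44.5
Variance = sum((x_i - mean)^2) / n = 298.25
Std = sqrt(298.25) = 17.2699
Z = (x - mean) / std
= (67 - 44.5) / 17.2699
= 22.5 / 17.2699
= 1.30

1.30


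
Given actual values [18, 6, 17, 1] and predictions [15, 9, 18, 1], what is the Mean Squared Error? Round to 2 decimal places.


Differences: [3, -3, -1, 0]
Squared errors: [9, 9, 1, 0]
Sum of squared errors = 19
MSE = 19 / 4 = 4.75

4.75


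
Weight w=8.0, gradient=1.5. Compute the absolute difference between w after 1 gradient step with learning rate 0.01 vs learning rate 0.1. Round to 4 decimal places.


With lr=0.01: w_new = 8.0 - 0.01 * 1.5 = 7.985
With lr=0.1: w_new = 8.0 - 0.1 * 1.5 = 7.85
Absolute difference = |7.985 - 7.85|
= 0.1350

0.1350


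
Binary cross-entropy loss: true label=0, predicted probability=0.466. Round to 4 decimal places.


For y=0: Loss = -log(1-p)
= -log(1 - 0.466)
= -log(0.534)
= -(-0.6274)
= 0.6274

0.6274


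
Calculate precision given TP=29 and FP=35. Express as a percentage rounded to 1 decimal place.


Precision = TP / (TP + FP) * 100
= 29 / (29 + 35)
= 29 / 64
= 0.4531
= 45.3%

45.3


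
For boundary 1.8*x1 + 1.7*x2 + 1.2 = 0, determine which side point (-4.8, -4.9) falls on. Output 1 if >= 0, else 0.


Compute 1.8 * -4.8 + 1.7 * -4.9 + 1.2
= -8.64 + -8.33 + 1.2
= -15.77
Since -15.77 < 0, the point is on the negative side.

0


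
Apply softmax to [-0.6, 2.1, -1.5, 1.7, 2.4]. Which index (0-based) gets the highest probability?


Softmax is a monotonic transformation, so it preserves the argmax.
We need to find the index of the maximum logit.
Index 0: -0.6
Index 1: 2.1
Index 2: -1.5
Index 3: 1.7
Index 4: 2.4
Maximum logit = 2.4 at index 4

4


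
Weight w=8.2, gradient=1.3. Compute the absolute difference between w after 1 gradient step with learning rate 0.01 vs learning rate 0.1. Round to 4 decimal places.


With lr=0.01: w_new = 8.2 - 0.01 * 1.3 = 8.187
With lr=0.1: w_new = 8.2 - 0.1 * 1.3 = 8.07
Absolute difference = |8.187 - 8.07|
= 0.1170

0.1170


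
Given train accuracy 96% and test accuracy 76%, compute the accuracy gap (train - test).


Gap = train_accuracy - test_accuracy
= 96 - 76
= 20%
This gap suggests the model is overfitting.

20


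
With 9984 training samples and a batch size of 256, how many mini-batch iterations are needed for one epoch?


Iterations per epoch = dataset_size / batch_size
= 9984 / 256
= 39

39


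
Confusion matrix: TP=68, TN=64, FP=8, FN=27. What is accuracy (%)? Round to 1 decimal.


Accuracy = (TP + TN) / (TP + TN + FP + FN) * 100
= (68 + 64) / (68 + 64 + 8 + 27)
= 132 / 167
= 0.7904
= 79.0%

79.0


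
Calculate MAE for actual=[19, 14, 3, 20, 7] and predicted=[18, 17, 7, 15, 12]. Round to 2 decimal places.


Absolute errors: [1, 3, 4, 5, 5]
Sum of absolute errors = 18
MAE = 18 / 5 = 3.60

3.60


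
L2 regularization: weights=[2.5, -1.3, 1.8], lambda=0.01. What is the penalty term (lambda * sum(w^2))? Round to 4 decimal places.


Squaring each weight:
2.5^2 = 6.25
(-1.3)^2 = 1.69
1.8^2 = 3.24
Sum of squares = 11.18
Penalty = 0.01 * 11.18 = 0.1118

0.1118


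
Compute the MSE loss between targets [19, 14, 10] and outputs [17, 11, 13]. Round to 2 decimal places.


Differences: [2, 3, -3]
Squared errors: [4, 9, 9]
Sum of squared errors = 22
MSE = 22 / 3 = 7.33

7.33


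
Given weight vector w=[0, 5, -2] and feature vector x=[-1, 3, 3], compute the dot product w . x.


Element-wise products:
0 * -1 = 0
5 * 3 = 15
-2 * 3 = -6
Sum = 0 + 15 + -6
= 9

9


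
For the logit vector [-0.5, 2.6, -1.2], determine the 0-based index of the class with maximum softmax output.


Softmax is a monotonic transformation, so it preserves the argmax.
We need to find the index of the maximum logit.
Index 0: -0.5
Index 1: 2.6
Index 2: -1.2
Maximum logit = 2.6 at index 1

1


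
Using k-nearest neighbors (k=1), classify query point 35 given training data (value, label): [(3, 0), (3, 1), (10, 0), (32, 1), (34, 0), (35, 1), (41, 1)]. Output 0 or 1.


Distances from query 35:
Point 35 (class 1): distance = 0
K=1 nearest neighbors: classes = [1]
Votes for class 1: 1 / 1
Majority vote => class 1

1


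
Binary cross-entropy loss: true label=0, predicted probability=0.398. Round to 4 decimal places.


For y=0: Loss = -log(1-p)
= -log(1 - 0.398)
= -log(0.602)
= -(-0.5075)
= 0.5075

0.5075


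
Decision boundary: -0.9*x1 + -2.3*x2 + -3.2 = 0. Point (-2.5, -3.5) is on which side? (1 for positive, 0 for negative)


Compute -0.9 * -2.5 + -2.3 * -3.5 + -3.2
= 2.25 + 8.05 + -3.2
= 7.1
Since 7.1 >= 0, the point is on the positive side.

1


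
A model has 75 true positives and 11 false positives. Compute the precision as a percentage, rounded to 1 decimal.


Precision = TP / (TP + FP) * 100
= 75 / (75 + 11)
= 75 / 86
= 0.8721
= 87.2%

87.2


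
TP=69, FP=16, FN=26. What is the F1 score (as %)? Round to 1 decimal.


Precision = TP / (TP + FP) = 69 / 85 = 0.8118
Recall = TP / (TP + FN) = 69 / 95 = 0.7263
F1 = 2 * P * R / (P + R)
= 2 * 0.8118 * 0.7263 / (0.8118 + 0.7263)
= 1.1792 / 1.5381
= 0.7667
As percentage: 76.7%

76.7


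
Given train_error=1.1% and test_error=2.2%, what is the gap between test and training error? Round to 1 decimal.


Generalization gap = test_error - train_error
= 2.2 - 1.1
= 1.1%
A small gap suggests good generalization.

1.1


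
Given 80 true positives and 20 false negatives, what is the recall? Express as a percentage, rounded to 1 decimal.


Recall = TP / (TP + FN) * 100
= 80 / (80 + 20)
= 80 / 100
= 0.8
= 80.0%

80.0


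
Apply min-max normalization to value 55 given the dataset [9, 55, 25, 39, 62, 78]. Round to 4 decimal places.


Min = 9, Max = 78
Range = 78 - 9 = 69
Scaled = (x - min) / (max - min)
= (55 - 9) / 69
= 46 / 69
= 0.6667

0.6667


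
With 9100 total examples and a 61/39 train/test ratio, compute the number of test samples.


Train samples = 9100 * 61% = 5551
Test samples = 9100 - 5551
= 3549

3549


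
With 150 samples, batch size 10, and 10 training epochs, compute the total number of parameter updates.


Iterations per epoch = 150 / 10 = 15
Total updates = iterations_per_epoch * epochs
= 15 * 10
= 150

150


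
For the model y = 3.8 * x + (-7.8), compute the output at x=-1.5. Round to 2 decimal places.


y = 3.8 * -1.5 + (-7.8)
= -5.7 + (-7.8)
= -13.50

-13.50


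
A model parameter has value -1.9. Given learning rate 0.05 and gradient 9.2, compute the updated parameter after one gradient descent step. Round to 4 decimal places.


w_new = w_old - lr * gradient
= -1.9 - 0.05 * 9.2
= -1.9 - (0.46)
= -2.3600

-2.3600


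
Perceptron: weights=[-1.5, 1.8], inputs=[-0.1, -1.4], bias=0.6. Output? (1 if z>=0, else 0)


z = w . x + b
= -1.5*-0.1 + 1.8*-1.4 + 0.6
= 0.15 + -2.52 + 0.6
= -2.37 + 0.6
= -1.77
Since z = -1.77 < 0, output = 0

0


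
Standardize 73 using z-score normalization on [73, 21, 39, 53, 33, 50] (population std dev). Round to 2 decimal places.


Mean = (73 + 21 + 39 + 53 + 33 + 50) / 6 = 44.8333
Variance = sum((x_i - mean)^2) / n = 271.4722
Std = sqrt(271.4722) = 16.4764
Z = (x - mean) / std
= (73 - 44.8333) / 16.4764
= 28.1667 / 16.4764
= 1.71

1.71


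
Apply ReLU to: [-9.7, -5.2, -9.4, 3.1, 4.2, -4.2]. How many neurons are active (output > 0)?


ReLU(x) = max(0, x) for each element:
ReLU(-9.7) = 0
ReLU(-5.2) = 0
ReLU(-9.4) = 0
ReLU(3.1) = 3.1
ReLU(4.2) = 4.2
ReLU(-4.2) = 0
Active neurons (>0): 2

2


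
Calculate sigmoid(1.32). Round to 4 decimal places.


sigmoid(z) = 1 / (1 + exp(-z))
exp(-(1.32)) = exp(-1.32) = 0.2671
1 + 0.2671 = 1.2671
1 / 1.2671 = 0.7892

0.7892


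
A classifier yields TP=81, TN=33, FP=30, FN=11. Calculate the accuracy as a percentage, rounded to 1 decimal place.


Accuracy = (TP + TN) / (TP + TN + FP + FN) * 100
= (81 + 33) / (81 + 33 + 30 + 11)
= 114 / 155
= 0.7355
= 73.5%

73.5


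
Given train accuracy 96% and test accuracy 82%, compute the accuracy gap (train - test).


Gap = train_accuracy - test_accuracy
= 96 - 82
= 14%
This gap suggests the model is overfitting.

14


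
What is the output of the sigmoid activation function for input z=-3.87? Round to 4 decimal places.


sigmoid(z) = 1 / (1 + exp(-z))
exp(-(-3.87)) = exp(3.87) = 47.9424
1 + 47.9424 = 48.9424
1 / 48.9424 = 0.0204

0.0204


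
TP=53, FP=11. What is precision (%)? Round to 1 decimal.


Precision = TP / (TP + FP) * 100
= 53 / (53 + 11)
= 53 / 64
= 0.8281
= 82.8%

82.8


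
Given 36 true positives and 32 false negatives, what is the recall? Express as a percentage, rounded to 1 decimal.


Recall = TP / (TP + FN) * 100
= 36 / (36 + 32)
= 36 / 68
= 0.5294
= 52.9%

52.9


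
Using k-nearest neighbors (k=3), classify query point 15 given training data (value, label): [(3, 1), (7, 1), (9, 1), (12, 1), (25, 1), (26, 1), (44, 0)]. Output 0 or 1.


Distances from query 15:
Point 12 (class 1): distance = 3
Point 9 (class 1): distance = 6
Point 7 (class 1): distance = 8
K=3 nearest neighbors: classes = [1, 1, 1]
Votes for class 1: 3 / 3
Majority vote => class 1

1


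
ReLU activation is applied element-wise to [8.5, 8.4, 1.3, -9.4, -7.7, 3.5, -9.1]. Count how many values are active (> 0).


ReLU(x) = max(0, x) for each element:
ReLU(8.5) = 8.5
ReLU(8.4) = 8.4
ReLU(1.3) = 1.3
ReLU(-9.4) = 0
ReLU(-7.7) = 0
ReLU(3.5) = 3.5
ReLU(-9.1) = 0
Active neurons (>0): 4

4


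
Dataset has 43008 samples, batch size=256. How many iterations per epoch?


Iterations per epoch = dataset_size / batch_size
= 43008 / 256
= 168

168


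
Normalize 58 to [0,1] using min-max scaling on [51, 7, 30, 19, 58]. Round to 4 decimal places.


Min = 7, Max = 58
Range = 58 - 7 = 51
Scaled = (x - min) / (max - min)
= (58 - 7) / 51
= 51 / 51
= 1.0000

1.0000


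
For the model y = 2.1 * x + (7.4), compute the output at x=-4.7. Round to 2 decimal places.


y = 2.1 * -4.7 + (7.4)
= -9.87 + (7.4)
= -2.47

-2.47


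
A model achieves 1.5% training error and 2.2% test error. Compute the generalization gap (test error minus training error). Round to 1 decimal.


Generalization gap = test_error - train_error
= 2.2 - 1.5
= 0.7%
A small gap suggests good generalization.

0.7


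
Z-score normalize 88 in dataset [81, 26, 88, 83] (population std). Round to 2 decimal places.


Mean = (81 + 26 + 88 + 83) / 4 = 69.5
Variance = sum((x_i - mean)^2) / n = 637.25
Std = sqrt(637.25) = 25.2438
Z = (x - mean) / std
= (88 - 69.5) / 25.2438
= 18.5 / 25.2438
= 0.73

0.73


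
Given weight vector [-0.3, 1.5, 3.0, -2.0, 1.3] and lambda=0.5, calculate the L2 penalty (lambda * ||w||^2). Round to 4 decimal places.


Squaring each weight:
(-0.3)^2 = 0.09
1.5^2 = 2.25
3.0^2 = 9.0
(-2.0)^2 = 4.0
1.3^2 = 1.69
Sum of squares = 17.03
Penalty = 0.5 * 17.03 = 8.5150

8.5150


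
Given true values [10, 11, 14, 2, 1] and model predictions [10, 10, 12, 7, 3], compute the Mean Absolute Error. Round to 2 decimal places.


Absolute errors: [0, 1, 2, 5, 2]
Sum of absolute errors = 10
MAE = 10 / 5 = 2.00

2.00


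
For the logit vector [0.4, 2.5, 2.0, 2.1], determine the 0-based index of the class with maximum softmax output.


Softmax is a monotonic transformation, so it preserves the argmax.
We need to find the index of the maximum logit.
Index 0: 0.4
Index 1: 2.5
Index 2: 2.0
Index 3: 2.1
Maximum logit = 2.5 at index 1

1


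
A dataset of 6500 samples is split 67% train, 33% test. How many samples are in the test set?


Train samples = 6500 * 67% = 4355
Test samples = 6500 - 4355
= 2145

2145


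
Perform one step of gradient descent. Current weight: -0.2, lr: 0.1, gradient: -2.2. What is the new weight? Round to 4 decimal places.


w_new = w_old - lr * gradient
= -0.2 - 0.1 * -2.2
= -0.2 - (-0.22)
= 0.0200

0.0200


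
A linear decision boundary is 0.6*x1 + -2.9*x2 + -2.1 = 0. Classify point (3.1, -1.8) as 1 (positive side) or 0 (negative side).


Compute 0.6 * 3.1 + -2.9 * -1.8 + -2.1
= 1.86 + 5.22 + -2.1
= 4.98
Since 4.98 >= 0, the point is on the positive side.

1


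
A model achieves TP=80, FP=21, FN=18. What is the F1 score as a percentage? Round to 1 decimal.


Precision = TP / (TP + FP) = 80 / 101 = 0.7921
Recall = TP / (TP + FN) = 80 / 98 = 0.8163
F1 = 2 * P * R / (P + R)
= 2 * 0.7921 * 0.8163 / (0.7921 + 0.8163)
= 1.2932 / 1.6084
= 0.804
As percentage: 80.4%

80.4


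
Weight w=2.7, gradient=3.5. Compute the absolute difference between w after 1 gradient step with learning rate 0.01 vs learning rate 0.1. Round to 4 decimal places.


With lr=0.01: w_new = 2.7 - 0.01 * 3.5 = 2.665
With lr=0.1: w_new = 2.7 - 0.1 * 3.5 = 2.35
Absolute difference = |2.665 - 2.35|
= 0.3150

0.3150


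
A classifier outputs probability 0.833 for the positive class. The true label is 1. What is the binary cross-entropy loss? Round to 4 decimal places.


For y=1: Loss = -log(p)
= -log(0.833)
= -(-0.1827)
= 0.1827

0.1827


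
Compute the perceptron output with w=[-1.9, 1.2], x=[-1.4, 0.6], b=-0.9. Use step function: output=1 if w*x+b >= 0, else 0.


z = w . x + b
= -1.9*-1.4 + 1.2*0.6 + -0.9
= 2.66 + 0.72 + -0.9
= 3.38 + -0.9
= 2.48
Since z = 2.48 >= 0, output = 1

1


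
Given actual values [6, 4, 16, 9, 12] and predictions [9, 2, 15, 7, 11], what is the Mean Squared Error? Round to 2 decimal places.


Differences: [-3, 2, 1, 2, 1]
Squared errors: [9, 4, 1, 4, 1]
Sum of squared errors = 19
MSE = 19 / 5 = 3.80

3.80


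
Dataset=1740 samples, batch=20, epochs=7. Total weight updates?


Iterations per epoch = 1740 / 20 = 87
Total updates = iterations_per_epoch * epochs
= 87 * 7
= 609

609


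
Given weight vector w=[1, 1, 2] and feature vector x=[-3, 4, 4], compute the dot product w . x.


Element-wise products:
1 * -3 = -3
1 * 4 = 4
2 * 4 = 8
Sum = -3 + 4 + 8
= 9

9


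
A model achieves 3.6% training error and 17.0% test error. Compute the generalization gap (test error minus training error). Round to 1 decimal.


Generalization gap = test_error - train_error
= 17.0 - 3.6
= 13.4%
A large gap suggests overfitting.

13.4


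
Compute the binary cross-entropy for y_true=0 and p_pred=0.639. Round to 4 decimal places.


For y=0: Loss = -log(1-p)
= -log(1 - 0.639)
= -log(0.361)
= -(-1.0189)
= 1.0189

1.0189


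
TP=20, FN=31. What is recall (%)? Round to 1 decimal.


Recall = TP / (TP + FN) * 100
= 20 / (20 + 31)
= 20 / 51
= 0.3922
= 39.2%

39.2


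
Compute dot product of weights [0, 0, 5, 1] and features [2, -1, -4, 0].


Element-wise products:
0 * 2 = 0
0 * -1 = 0
5 * -4 = -20
1 * 0 = 0
Sum = 0 + 0 + -20 + 0
= -20

-20


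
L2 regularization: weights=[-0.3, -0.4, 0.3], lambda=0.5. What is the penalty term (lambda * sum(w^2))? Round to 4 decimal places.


Squaring each weight:
(-0.3)^2 = 0.09
(-0.4)^2 = 0.16
0.3^2 = 0.09
Sum of squares = 0.34
Penalty = 0.5 * 0.34 = 0.1700

0.1700


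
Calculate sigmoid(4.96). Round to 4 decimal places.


sigmoid(z) = 1 / (1 + exp(-z))
exp(-(4.96)) = exp(-4.96) = 0.007
1 + 0.007 = 1.007
1 / 1.007 = 0.9930

0.9930


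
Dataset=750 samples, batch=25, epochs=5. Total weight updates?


Iterations per epoch = 750 / 25 = 30
Total updates = iterations_per_epoch * epochs
= 30 * 5
= 150

150


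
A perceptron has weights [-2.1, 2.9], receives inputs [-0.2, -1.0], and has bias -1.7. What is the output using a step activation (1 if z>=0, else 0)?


z = w . x + b
= -2.1*-0.2 + 2.9*-1.0 + -1.7
= 0.42 + -2.9 + -1.7
= -2.48 + -1.7
= -4.18
Since z = -4.18 < 0, output = 0

0


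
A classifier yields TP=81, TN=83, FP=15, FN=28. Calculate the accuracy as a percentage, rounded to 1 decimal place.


Accuracy = (TP + TN) / (TP + TN + FP + FN) * 100
= (81 + 83) / (81 + 83 + 15 + 28)
= 164 / 207
= 0.7923
= 79.2%

79.2


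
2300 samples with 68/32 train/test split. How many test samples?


Train samples = 2300 * 68% = 1564
Test samples = 2300 - 1564
= 736

736


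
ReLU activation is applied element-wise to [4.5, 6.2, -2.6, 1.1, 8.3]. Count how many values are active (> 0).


ReLU(x) = max(0, x) for each element:
ReLU(4.5) = 4.5
ReLU(6.2) = 6.2
ReLU(-2.6) = 0
ReLU(1.1) = 1.1
ReLU(8.3) = 8.3
Active neurons (>0): 4

4


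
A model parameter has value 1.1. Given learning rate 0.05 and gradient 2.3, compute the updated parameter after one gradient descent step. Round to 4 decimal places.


w_new = w_old - lr * gradient
= 1.1 - 0.05 * 2.3
= 1.1 - (0.115)
= 0.9850

0.9850


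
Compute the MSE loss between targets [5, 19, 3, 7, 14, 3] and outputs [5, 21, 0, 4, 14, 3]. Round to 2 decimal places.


Differences: [0, -2, 3, 3, 0, 0]
Squared errors: [0, 4, 9, 9, 0, 0]
Sum of squared errors = 22
MSE = 22 / 6 = 3.67

3.67


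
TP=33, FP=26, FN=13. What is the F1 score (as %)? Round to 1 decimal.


Precision = TP / (TP + FP) = 33 / 59 = 0.5593
Recall = TP / (TP + FN) = 33 / 46 = 0.7174
F1 = 2 * P * R / (P + R)
= 2 * 0.5593 * 0.7174 / (0.5593 + 0.7174)
= 0.8025 / 1.2767
= 0.6286
As percentage: 62.9%

62.9


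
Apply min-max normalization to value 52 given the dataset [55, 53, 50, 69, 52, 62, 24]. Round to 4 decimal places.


Min = 24, Max = 69
Range = 69 - 24 = 45
Scaled = (x - min) / (max - min)
= (52 - 24) / 45
= 28 / 45
= 0.6222

0.6222
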